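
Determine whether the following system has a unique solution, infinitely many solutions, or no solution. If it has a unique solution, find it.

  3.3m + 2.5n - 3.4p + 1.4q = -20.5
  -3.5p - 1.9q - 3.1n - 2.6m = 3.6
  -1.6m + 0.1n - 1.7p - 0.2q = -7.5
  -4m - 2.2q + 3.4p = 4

Row-reduce the augmented matrix:
R1 ← R1 / (33/10).
R2 ← R2 + 13/5·R1.
R3 ← R3 + 8/5·R1.
R4 ← R4 + 4·R1.
R2 ← R2 / (-373/330).
R1 ← R1 − 25/33·R2.
R3 ← R3 − 433/330·R2.
R4 ← R4 − 100/33·R2.
R3 ← R3 / (-19622/1865).
R1 ← R1 + 1929/373·R3.
R2 ← R2 − 2039/373·R3.
R4 ← R4 + 32239/1865·R3.
R4 ← R4 / (-374049/196220).
R1 ← R1 − 4297/39244·R4.
R2 ← R2 − 18569/39244·R4.
R3 ← R3 − 1665/39244·R4.
Reading off the reduced rows gives m = 1, n = -6, p = 3, q = 1.

m = 1, n = -6, p = 3, q = 1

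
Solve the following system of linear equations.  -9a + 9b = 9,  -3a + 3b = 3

infinitely many solutions

Row-reduce:
R1 ← R1 / (-9).
R2 ← R2 + 3·R1.
Rank is 1 with 2 unknowns, leaving b free.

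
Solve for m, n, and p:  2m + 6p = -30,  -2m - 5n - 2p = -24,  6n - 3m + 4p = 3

Row-reduce the augmented matrix:
R1 ← R1 / (2).
R2 ← R2 + 2·R1.
R3 ← R3 + 3·R1.
R2 ← R2 / (-5).
R3 ← R3 − 6·R2.
R3 ← R3 / (89/5).
R1 ← R1 − 3·R3.
R2 ← R2 + 4/5·R3.
Reading off the reduced rows gives m = 3, n = 6, p = -6.

m = 3, n = 6, p = -6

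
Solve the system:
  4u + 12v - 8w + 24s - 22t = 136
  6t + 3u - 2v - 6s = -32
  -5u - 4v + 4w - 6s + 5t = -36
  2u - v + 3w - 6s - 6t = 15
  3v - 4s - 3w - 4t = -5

Row-reduce:
R1 ← R1 / (4).
R2 ← R2 − 3·R1.
R3 ← R3 + 5·R1.
R4 ← R4 − 2·R1.
R2 ← R2 / (-11).
R1 ← R1 − 3·R2.
R3 ← R3 − 11·R2.
R4 ← R4 + 7·R2.
R5 ← R5 − 3·R2.
Swap R3 and R4.
R3 ← R3 / (35/11).
R1 ← R1 + 4/11·R3.
R2 ← R2 + 6/11·R3.
R5 ← R5 + 15/11·R3.
Swap R4 and R5.
R4 ← R4 / (-82/7).
R1 ← R1 + 6/7·R4.
R2 ← R2 − 12/7·R4.
R3 ← R3 + 6/7·R4.
Rank is 4 with 5 unknowns, leaving t free.

infinitely many solutions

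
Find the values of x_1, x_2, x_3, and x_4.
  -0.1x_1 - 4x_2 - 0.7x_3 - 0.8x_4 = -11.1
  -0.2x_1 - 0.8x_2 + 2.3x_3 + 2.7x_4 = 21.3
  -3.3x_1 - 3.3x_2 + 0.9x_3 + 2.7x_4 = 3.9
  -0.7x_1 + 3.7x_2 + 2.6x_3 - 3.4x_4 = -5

x_1 = 3, x_2 = 1, x_3 = 4, x_4 = 5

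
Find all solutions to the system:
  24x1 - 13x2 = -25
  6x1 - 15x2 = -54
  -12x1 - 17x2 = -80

no solution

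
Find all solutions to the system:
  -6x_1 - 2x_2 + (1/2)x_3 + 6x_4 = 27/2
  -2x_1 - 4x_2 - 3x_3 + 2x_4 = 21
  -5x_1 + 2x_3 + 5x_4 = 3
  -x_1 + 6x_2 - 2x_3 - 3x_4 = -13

Row-reduce:
R1 ← R1 / (-6).
R2 ← R2 + 2·R1.
R3 ← R3 + 5·R1.
R4 ← R4 + 1·R1.
R2 ← R2 / (-10/3).
R1 ← R1 − 1/3·R2.
R3 ← R3 − 5/3·R2.
R4 ← R4 − 19/3·R2.
Swap R3 and R4.
R3 ← R3 / (-81/10).
R1 ← R1 + 2/5·R3.
R2 ← R2 − 19/20·R3.
Rank is 3 with 4 unknowns, leaving x_4 free.

infinitely many solutions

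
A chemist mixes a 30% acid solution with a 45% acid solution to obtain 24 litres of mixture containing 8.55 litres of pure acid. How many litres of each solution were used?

litres of solution A: 15, litres of solution B: 9

Let a = litres of solution A, b = litres of solution B.
  a + b = 24
  (9/20)b + (3/10)a = 171/20
From equation 1: a = 24 − b.
Substitute into equation 2 and solve: b = 9.
Then a = 15.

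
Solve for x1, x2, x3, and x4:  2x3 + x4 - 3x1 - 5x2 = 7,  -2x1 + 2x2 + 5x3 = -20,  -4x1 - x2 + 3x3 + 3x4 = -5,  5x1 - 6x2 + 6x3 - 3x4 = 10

x1 = 2, x2 = -3, x3 = -2, x4 = 2

Row-reduce the augmented matrix:
R1 ← R1 / (-3).
R2 ← R2 + 2·R1.
R3 ← R3 + 4·R1.
R4 ← R4 − 5·R1.
R2 ← R2 / (16/3).
R1 ← R1 − 5/3·R2.
R3 ← R3 − 17/3·R2.
R4 ← R4 + 43/3·R2.
R3 ← R3 / (-57/16).
R1 ← R1 + 29/16·R3.
R2 ← R2 − 11/16·R3.
R4 ← R4 − 307/16·R3.
R4 ← R4 / (29/3).
R1 ← R1 + 4/3·R4.
R2 ← R2 − 1/3·R4.
R3 ← R3 + 2/3·R4.
Reading off the reduced rows gives x1 = 2, x2 = -3, x3 = -2, x4 = 2.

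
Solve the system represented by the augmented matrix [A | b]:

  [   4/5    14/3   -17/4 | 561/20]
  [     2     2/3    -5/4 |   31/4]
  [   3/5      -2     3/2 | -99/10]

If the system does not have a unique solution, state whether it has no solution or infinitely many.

no solution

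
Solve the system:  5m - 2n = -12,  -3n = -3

Row-reduce the augmented matrix:
R1 ← R1 / (5).
R2 ← R2 / (-3).
R1 ← R1 + 2/5·R2.
Reading off the reduced rows gives m = -2, n = 1.

m = -2, n = 1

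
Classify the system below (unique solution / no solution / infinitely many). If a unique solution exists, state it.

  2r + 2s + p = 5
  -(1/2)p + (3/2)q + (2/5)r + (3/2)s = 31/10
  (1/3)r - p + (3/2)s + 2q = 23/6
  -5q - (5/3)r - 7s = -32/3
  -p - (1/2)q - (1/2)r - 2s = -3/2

Row-reduce the augmented matrix:
R2 ← R2 + 1/2·R1.
R3 ← R3 + 1·R1.
R5 ← R5 + 1·R1.
R2 ← R2 / (3/2).
R3 ← R3 − 2·R2.
R4 ← R4 + 5·R2.
R5 ← R5 + 1/2·R2.
R3 ← R3 / (7/15).
R1 ← R1 − 2·R3.
R2 ← R2 − 14/15·R3.
R4 ← R4 − 3·R3.
R5 ← R5 − 59/30·R3.
R4 ← R4 / (11/42).
R1 ← R1 − 9/7·R4.
R2 ← R2 − 4/3·R4.
R3 ← R3 − 5/14·R4.
R5 ← R5 − 11/84·R4.
R5 reduces to 0 = 0, so the extra equation is consistent.
Reading off the reduced rows gives p = 3, q = 5, r = 4, s = -3.

p = 3, q = 5, r = 4, s = -3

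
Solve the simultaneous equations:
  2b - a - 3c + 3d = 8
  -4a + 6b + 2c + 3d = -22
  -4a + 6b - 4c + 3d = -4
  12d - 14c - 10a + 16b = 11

Row-reduce:
R1 ← R1 / (-1).
R2 ← R2 + 4·R1.
R3 ← R3 + 4·R1.
R4 ← R4 + 10·R1.
R2 ← R2 / (-2).
R1 ← R1 + 2·R2.
R3 ← R3 + 2·R2.
R4 ← R4 + 4·R2.
R3 ← R3 / (-6).
R1 ← R1 + 11·R3.
R2 ← R2 + 7·R3.
R4 ← R4 + 12·R3.
Row 4 reduces to 0 = 3, a contradiction. The system is inconsistent.

no solution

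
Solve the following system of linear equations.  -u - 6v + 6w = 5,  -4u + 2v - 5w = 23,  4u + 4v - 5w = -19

u = -5, v = -1, w = -1

Row-reduce the augmented matrix:
R1 ← R1 / (-1).
R2 ← R2 + 4·R1.
R3 ← R3 − 4·R1.
R2 ← R2 / (26).
R1 ← R1 − 6·R2.
R3 ← R3 + 20·R2.
R3 ← R3 / (-43/13).
R1 ← R1 − 9/13·R3.
R2 ← R2 + 29/26·R3.
Reading off the reduced rows gives u = -5, v = -1, w = -1.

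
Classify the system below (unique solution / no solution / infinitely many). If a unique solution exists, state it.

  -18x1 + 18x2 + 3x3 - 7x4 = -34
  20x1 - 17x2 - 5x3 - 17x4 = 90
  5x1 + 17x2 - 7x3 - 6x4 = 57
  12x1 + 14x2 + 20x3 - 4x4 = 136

x1 = 5, x2 = 2, x3 = 2, x4 = -2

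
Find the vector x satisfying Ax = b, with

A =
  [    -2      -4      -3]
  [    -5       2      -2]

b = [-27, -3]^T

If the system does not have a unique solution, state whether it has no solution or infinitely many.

infinitely many solutions

Row-reduce:
R1 ← R1 / (-2).
R2 ← R2 + 5·R1.
R2 ← R2 / (12).
R1 ← R1 − 2·R2.
Rank is 2 with 3 unknowns, leaving x_3 free.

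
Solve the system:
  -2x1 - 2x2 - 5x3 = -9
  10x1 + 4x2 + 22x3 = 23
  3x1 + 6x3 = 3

no solution

Row-reduce:
R1 ← R1 / (-2).
R2 ← R2 − 10·R1.
R3 ← R3 − 3·R1.
R2 ← R2 / (-6).
R1 ← R1 − 1·R2.
R3 ← R3 + 3·R2.
Row 3 reduces to 0 = 1/2, a contradiction. The system is inconsistent.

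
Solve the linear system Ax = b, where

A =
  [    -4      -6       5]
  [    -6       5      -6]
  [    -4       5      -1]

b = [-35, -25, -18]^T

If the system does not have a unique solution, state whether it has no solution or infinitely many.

Row-reduce the augmented matrix:
R1 ← R1 / (-4).
R2 ← R2 + 6·R1.
R3 ← R3 + 4·R1.
R2 ← R2 / (14).
R1 ← R1 − 3/2·R2.
R3 ← R3 − 11·R2.
R3 ← R3 / (129/28).
R1 ← R1 − 11/56·R3.
R2 ← R2 + 27/28·R3.
Reading off the reduced rows gives x_1 = 6, x_2 = 1, x_3 = -1.

x_1 = 6, x_2 = 1, x_3 = -1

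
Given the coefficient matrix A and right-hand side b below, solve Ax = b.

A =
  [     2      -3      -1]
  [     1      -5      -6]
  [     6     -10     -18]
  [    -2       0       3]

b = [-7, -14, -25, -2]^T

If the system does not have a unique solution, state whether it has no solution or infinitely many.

Row-reduce:
R1 ← R1 / (2).
R2 ← R2 − 1·R1.
R3 ← R3 − 6·R1.
R4 ← R4 + 2·R1.
R2 ← R2 / (-7/2).
R1 ← R1 + 3/2·R2.
R3 ← R3 + 1·R2.
R4 ← R4 + 3·R2.
R3 ← R3 / (-94/7).
R1 ← R1 − 13/7·R3.
R2 ← R2 − 11/7·R3.
R4 ← R4 − 47/7·R3.
Row 4 reduces to 0 = -1/2, a contradiction. The system is inconsistent.

no solution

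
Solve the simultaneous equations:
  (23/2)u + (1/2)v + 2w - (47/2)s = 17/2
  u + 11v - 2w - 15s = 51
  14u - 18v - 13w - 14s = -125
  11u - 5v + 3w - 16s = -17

infinitely many solutions

Row-reduce:
R1 ← R1 / (23/2).
R2 ← R2 − 1·R1.
R3 ← R3 − 14·R1.
R4 ← R4 − 11·R1.
R2 ← R2 / (252/23).
R1 ← R1 − 1/23·R2.
R3 ← R3 + 428/23·R2.
R4 ← R4 + 126/23·R2.
R3 ← R3 / (-1205/63).
R1 ← R1 − 23/126·R3.
R2 ← R2 + 25/126·R3.
Rank is 3 with 4 unknowns, leaving s free.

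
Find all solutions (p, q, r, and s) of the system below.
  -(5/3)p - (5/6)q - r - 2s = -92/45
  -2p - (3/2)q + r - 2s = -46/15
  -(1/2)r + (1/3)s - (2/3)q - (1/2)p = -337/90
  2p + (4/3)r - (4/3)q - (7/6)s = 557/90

p = 8/3, q = 2, r = 3/5, s = -7/3

Row-reduce the augmented matrix:
R1 ← R1 / (-5/3).
R2 ← R2 + 2·R1.
R3 ← R3 + 1/2·R1.
R4 ← R4 − 2·R1.
R2 ← R2 / (-1/2).
R1 ← R1 − 1/2·R2.
R3 ← R3 + 5/12·R2.
R4 ← R4 + 7/3·R2.
R3 ← R3 / (-61/30).
R1 ← R1 − 14/5·R3.
R2 ← R2 + 22/5·R3.
R4 ← R4 + 152/15·R3.
R4 ← R4 / (-3083/366).
R1 ← R1 − 148/61·R4.
R2 ← R2 + 128/61·R4.
R3 ← R3 + 18/61·R4.
Reading off the reduced rows gives p = 8/3, q = 2, r = 3/5, s = -7/3.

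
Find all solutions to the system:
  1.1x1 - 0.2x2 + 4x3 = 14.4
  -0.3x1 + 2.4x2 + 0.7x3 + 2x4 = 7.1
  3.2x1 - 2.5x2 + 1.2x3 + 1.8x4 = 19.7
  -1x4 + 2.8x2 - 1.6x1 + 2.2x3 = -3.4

x1 = 2, x2 = -1, x3 = 3, x4 = 4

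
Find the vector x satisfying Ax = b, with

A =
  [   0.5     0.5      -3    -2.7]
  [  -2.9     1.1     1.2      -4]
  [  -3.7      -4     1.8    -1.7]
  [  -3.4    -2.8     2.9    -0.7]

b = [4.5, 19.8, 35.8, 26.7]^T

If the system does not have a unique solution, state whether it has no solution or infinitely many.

Row-reduce the augmented matrix:
R1 ← R1 / (1/2).
R2 ← R2 + 29/10·R1.
R3 ← R3 + 37/10·R1.
R4 ← R4 + 17/5·R1.
R2 ← R2 / (4).
R1 ← R1 − 1·R2.
R3 ← R3 + 3/10·R2.
R4 ← R4 − 3/5·R2.
R3 ← R3 / (-4323/200).
R1 ← R1 + 39/20·R3.
R2 ← R2 + 81/20·R3.
R4 ← R4 + 1507/100·R3.
R4 ← R4 / (1271/39300).
R1 ← R1 − 11556/7205·R4.
R2 ← R2 + 4154/7205·R4.
R3 ← R3 − 46309/43230·R4.
Reading off the reduced rows gives x_1 = -1, x_2 = -5, x_3 = 2, x_4 = -5.

x_1 = -1, x_2 = -5, x_3 = 2, x_4 = -5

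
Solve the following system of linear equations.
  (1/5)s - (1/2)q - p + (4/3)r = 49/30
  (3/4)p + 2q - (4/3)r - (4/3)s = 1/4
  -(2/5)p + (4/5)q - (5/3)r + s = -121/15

Row-reduce:
R1 ← R1 / (-1).
R2 ← R2 − 3/4·R1.
R3 ← R3 + 2/5·R1.
R2 ← R2 / (13/8).
R1 ← R1 − 1/2·R2.
R3 ← R3 − 1·R2.
R3 ← R3 / (-389/195).
R1 ← R1 + 16/13·R3.
R2 ← R2 + 8/39·R3.
Rank is 3 with 4 unknowns, leaving s free.

infinitely many solutions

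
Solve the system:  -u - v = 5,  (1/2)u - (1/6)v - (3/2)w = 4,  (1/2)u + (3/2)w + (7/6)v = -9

Row-reduce:
R1 ← R1 / (-1).
R2 ← R2 − 1/2·R1.
R3 ← R3 − 1/2·R1.
R2 ← R2 / (-2/3).
R1 ← R1 − 1·R2.
R3 ← R3 − 2/3·R2.
Rank is 2 with 3 unknowns, leaving w free.

infinitely many solutions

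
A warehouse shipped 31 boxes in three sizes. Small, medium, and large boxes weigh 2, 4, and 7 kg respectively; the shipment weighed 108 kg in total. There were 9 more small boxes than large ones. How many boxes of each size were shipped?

Let s = small boxes, m = medium boxes, l = large boxes.
  s + m + l = 31
  2s + 4m + 7l = 108
  s - l = 9
Row-reduce the augmented matrix:
R2 ← R2 − 2·R1.
R3 ← R3 − 1·R1.
R2 ← R2 / (2).
R1 ← R1 − 1·R2.
R3 ← R3 + 1·R2.
R3 ← R3 / (1/2).
R1 ← R1 + 3/2·R3.
R2 ← R2 − 5/2·R3.
Reading off the reduced rows gives s = 11, m = 18, l = 2.

small boxes: 11, medium boxes: 18, large boxes: 2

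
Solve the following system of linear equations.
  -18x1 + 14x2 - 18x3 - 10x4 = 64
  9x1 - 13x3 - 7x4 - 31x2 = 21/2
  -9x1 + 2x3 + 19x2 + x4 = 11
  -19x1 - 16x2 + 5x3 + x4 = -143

Row-reduce:
R1 ← R1 / (-18).
R2 ← R2 − 9·R1.
R3 ← R3 + 9·R1.
R4 ← R4 + 19·R1.
R2 ← R2 / (-24).
R1 ← R1 + 7/9·R2.
R3 ← R3 − 12·R2.
R4 ← R4 + 277/9·R2.
Swap R3 and R4.
R3 ← R3 / (5639/108).
R1 ← R1 − 185/108·R3.
R2 ← R2 − 11/12·R3.
Row 4 reduces to 0 = 1/4, a contradiction. The system is inconsistent.

no solution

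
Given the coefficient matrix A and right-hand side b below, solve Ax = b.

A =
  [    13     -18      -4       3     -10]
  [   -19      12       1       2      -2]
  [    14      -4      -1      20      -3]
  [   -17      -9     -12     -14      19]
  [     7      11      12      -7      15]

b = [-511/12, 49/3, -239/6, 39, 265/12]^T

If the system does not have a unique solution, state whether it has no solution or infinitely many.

Row-reduce the augmented matrix:
R1 ← R1 / (13).
R2 ← R2 + 19·R1.
R3 ← R3 − 14·R1.
R4 ← R4 + 17·R1.
R5 ← R5 − 7·R1.
R2 ← R2 / (-186/13).
R1 ← R1 + 18/13·R2.
R3 ← R3 − 200/13·R2.
R4 ← R4 + 423/13·R2.
R5 ← R5 − 269/13·R2.
R3 ← R3 / (-59/31).
R1 ← R1 − 5/31·R3.
R2 ← R2 − 21/62·R3.
R4 ← R4 + 385/62·R3.
R5 ← R5 − 443/62·R3.
R4 ← R4 / (-36005/354).
R1 ← R1 − 286/177·R4.
R2 ← R2 − 1331/354·R4.
R3 ← R3 + 2198/177·R4.
R5 ← R5 − 10543/118·R4.
R5 ← R5 / (185681/7201).
R1 ← R1 − 8647/7201·R5.
R2 ← R2 − 15828/7201·R5.
R3 ← R3 + 29191/7201·R5.
R4 ← R4 + 5427/7201·R5.
Reading off the reduced rows gives x_1 = 1/3, x_2 = 5/2, x_3 = -5/2, x_4 = -7/4, x_5 = 2/3.

x_1 = 1/3, x_2 = 5/2, x_3 = -5/2, x_4 = -7/4, x_5 = 2/3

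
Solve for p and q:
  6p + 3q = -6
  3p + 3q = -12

p = 2, q = -6

Row-reduce the augmented matrix:
R1 ← R1 / (6).
R2 ← R2 − 3·R1.
R2 ← R2 / (3/2).
R1 ← R1 − 1/2·R2.
Reading off the reduced rows gives p = 2, q = -6.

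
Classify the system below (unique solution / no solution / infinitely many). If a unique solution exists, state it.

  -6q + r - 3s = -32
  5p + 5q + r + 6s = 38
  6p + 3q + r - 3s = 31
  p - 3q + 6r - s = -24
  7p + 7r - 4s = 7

Row-reduce the augmented matrix:
Swap R1 and R2.
R1 ← R1 / (5).
R3 ← R3 − 6·R1.
R4 ← R4 − 1·R1.
R5 ← R5 − 7·R1.
R2 ← R2 / (-6).
R1 ← R1 − 1·R2.
R3 ← R3 + 3·R2.
R4 ← R4 + 4·R2.
R5 ← R5 + 7·R2.
R3 ← R3 / (-7/10).
R1 ← R1 − 11/30·R3.
R2 ← R2 + 1/6·R3.
R4 ← R4 − 77/15·R3.
R5 ← R5 − 133/30·R3.
R4 ← R4 / (-64).
R1 ← R1 + 27/7·R4.
R2 ← R2 − 18/7·R4.
R3 ← R3 − 87/7·R4.
R5 ← R5 + 64·R4.
R5 reduces to 0 = 0, so the extra equation is consistent.
Reading off the reduced rows gives p = 3, q = 5, r = -2, s = 0.

p = 3, q = 5, r = -2, s = 0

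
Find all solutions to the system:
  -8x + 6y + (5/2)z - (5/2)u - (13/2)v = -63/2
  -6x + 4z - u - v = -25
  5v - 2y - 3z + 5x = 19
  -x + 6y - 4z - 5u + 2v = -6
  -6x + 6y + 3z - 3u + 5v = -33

infinitely many solutions

Row-reduce:
R1 ← R1 / (-8).
R2 ← R2 + 6·R1.
R3 ← R3 − 5·R1.
R4 ← R4 + 1·R1.
R5 ← R5 + 6·R1.
R2 ← R2 / (-9/2).
R1 ← R1 + 3/4·R2.
R3 ← R3 − 7/4·R2.
R4 ← R4 − 21/4·R2.
R5 ← R5 − 3/2·R2.
R3 ← R3 / (-11/18).
R1 ← R1 + 2/3·R3.
R2 ← R2 + 17/36·R3.
R4 ← R4 + 11/6·R3.
R5 ← R5 − 11/6·R3.
Swap R4 and R5.
R4 ← R4 / (-9/2).
R1 ← R1 − 3/2·R4.
R2 ← R2 − 3/4·R4.
R3 ← R3 − 2·R4.
Rank is 4 with 5 unknowns, leaving v free.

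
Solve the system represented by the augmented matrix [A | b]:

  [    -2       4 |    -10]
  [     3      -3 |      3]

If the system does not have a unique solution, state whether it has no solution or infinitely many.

x_1 = -3, x_2 = -4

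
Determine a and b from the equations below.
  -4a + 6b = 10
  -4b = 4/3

a = -3, b = -1/3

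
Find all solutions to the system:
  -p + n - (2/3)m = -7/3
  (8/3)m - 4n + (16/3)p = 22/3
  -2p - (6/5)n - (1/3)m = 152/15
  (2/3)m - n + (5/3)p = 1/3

no solution

Row-reduce:
R1 ← R1 / (-2/3).
R2 ← R2 − 8/3·R1.
R3 ← R3 + 1/3·R1.
R4 ← R4 − 2/3·R1.
Swap R2 and R3.
R2 ← R2 / (-17/10).
R1 ← R1 + 3/2·R2.
R3 ← R3 / (4/3).
R1 ← R1 − 48/17·R3.
R2 ← R2 − 15/17·R3.
R4 ← R4 − 2/3·R3.
Row 4 reduces to 0 = -1, a contradiction. The system is inconsistent.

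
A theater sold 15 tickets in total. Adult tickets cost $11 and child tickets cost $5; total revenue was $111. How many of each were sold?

adult tickets: 6, child tickets: 9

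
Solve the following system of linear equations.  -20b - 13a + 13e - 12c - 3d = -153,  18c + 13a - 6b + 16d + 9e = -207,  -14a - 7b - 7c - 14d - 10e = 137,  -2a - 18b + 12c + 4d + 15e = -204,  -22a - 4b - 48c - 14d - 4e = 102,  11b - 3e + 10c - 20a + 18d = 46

Row-reduce the augmented matrix:
R1 ← R1 / (-13).
R2 ← R2 − 13·R1.
R3 ← R3 + 14·R1.
R4 ← R4 + 2·R1.
R5 ← R5 + 22·R1.
R6 ← R6 + 20·R1.
R2 ← R2 / (-26).
R1 ← R1 − 20/13·R2.
R3 ← R3 − 189/13·R2.
R4 ← R4 + 194/13·R2.
R5 ← R5 − 388/13·R2.
R6 ← R6 − 543/13·R2.
R3 ← R3 / (1568/169).
R1 ← R1 − 216/169·R3.
R2 ← R2 + 3/13·R3.
R4 ← R4 − 1758/169·R3.
R5 ← R5 + 3516/169·R3.
R6 ← R6 − 6439/169·R3.
R4 ← R4 / (207/224).
R1 ← R1 − 83/56·R4.
R2 ← R2 + 263/448·R4.
R3 ← R3 + 169/448·R4.
R5 ← R5 + 207/112·R4.
R6 ← R6 − 25927/448·R4.
Swap R5 and R6.
R5 ← R5 / (-252559/322).
R1 ← R1 + 3175/161·R5.
R2 ← R2 − 2393/322·R5.
R3 ← R3 − 1367/322·R5.
R4 ← R4 − 2350/161·R5.
R6 reduces to 0 = 0, so the extra equation is consistent.
Reading off the reduced rows gives a = -3, b = 6, c = 1, d = -6, e = -6.

a = -3, b = 6, c = 1, d = -6, e = -6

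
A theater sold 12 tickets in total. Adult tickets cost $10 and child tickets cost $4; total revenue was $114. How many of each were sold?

adult tickets: 11, child tickets: 1

Let a = adult tickets, c = child tickets.
  c + a = 12
  10a + 4c = 114
From equation 1: a = 12 − c.
Substitute into equation 2 and solve: c = 1.
Then a = 11.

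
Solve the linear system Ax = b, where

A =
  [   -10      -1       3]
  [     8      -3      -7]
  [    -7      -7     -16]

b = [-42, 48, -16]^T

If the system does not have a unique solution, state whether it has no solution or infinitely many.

x_1 = 5, x_2 = -5, x_3 = 1

Row-reduce the augmented matrix:
R1 ← R1 / (-10).
R2 ← R2 − 8·R1.
R3 ← R3 + 7·R1.
R2 ← R2 / (-19/5).
R1 ← R1 − 1/10·R2.
R3 ← R3 + 63/10·R2.
R3 ← R3 / (-199/19).
R1 ← R1 + 8/19·R3.
R2 ← R2 − 23/19·R3.
Reading off the reduced rows gives x_1 = 5, x_2 = -5, x_3 = 1.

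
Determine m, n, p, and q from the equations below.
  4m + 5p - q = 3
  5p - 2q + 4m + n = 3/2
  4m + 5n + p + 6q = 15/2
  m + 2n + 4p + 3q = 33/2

Row-reduce the augmented matrix:
R1 ← R1 / (4).
R2 ← R2 − 4·R1.
R3 ← R3 − 4·R1.
R4 ← R4 − 1·R1.
R3 ← R3 − 5·R2.
R4 ← R4 − 2·R2.
R3 ← R3 / (-4).
R1 ← R1 − 5/4·R3.
R4 ← R4 − 11/4·R3.
R4 ← R4 / (27/2).
R1 ← R1 − 7/2·R4.
R2 ← R2 + 1·R4.
R3 ← R3 + 3·R4.
Reading off the reduced rows gives m = -5/2, n = 1/2, p = 3, q = 2.

m = -5/2, n = 1/2, p = 3, q = 2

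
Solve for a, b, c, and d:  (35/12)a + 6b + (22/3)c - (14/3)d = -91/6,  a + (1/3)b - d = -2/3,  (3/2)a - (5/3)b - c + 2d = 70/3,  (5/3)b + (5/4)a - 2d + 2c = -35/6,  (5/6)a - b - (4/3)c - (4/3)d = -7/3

Row-reduce the augmented matrix:
R1 ← R1 / (35/12).
R2 ← R2 − 1·R1.
R3 ← R3 − 3/2·R1.
R4 ← R4 − 5/4·R1.
R5 ← R5 − 5/6·R1.
R2 ← R2 / (-181/105).
R1 ← R1 − 72/35·R2.
R3 ← R3 + 499/105·R2.
R4 ← R4 + 19/21·R2.
R5 ← R5 + 19/7·R2.
R3 ← R3 / (391/181).
R1 ← R1 + 88/181·R3.
R2 ← R2 − 264/181·R3.
R4 ← R4 − 32/181·R3.
R5 ← R5 − 96/181·R3.
R4 ← R4 / (-211/391).
R1 ← R1 + 104/391·R4.
R2 ← R2 + 861/391·R4.
R3 ← R3 − 497/391·R4.
R5 ← R5 + 633/391·R4.
R5 reduces to 0 = 0, so the extra equation is consistent.
Reading off the reduced rows gives a = 6, b = -2, c = 1, d = 6.

a = 6, b = -2, c = 1, d = 6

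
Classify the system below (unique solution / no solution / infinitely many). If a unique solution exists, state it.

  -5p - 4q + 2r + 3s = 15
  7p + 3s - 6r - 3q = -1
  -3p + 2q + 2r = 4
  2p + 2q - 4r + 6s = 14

infinitely many solutions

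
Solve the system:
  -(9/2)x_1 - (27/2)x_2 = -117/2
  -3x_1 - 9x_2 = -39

infinitely many solutions

Row-reduce:
R1 ← R1 / (-9/2).
R2 ← R2 + 3·R1.
Rank is 1 with 2 unknowns, leaving x_2 free.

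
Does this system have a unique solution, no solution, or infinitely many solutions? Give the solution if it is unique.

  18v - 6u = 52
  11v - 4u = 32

u = -2/3, v = 8/3

Row-reduce the augmented matrix:
R1 ← R1 / (-6).
R2 ← R2 + 4·R1.
R2 ← R2 / (-1).
R1 ← R1 + 3·R2.
Reading off the reduced rows gives u = -2/3, v = 8/3.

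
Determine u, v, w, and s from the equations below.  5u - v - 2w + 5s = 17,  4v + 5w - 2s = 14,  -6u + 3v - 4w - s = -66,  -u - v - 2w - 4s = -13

Row-reduce the augmented matrix:
R1 ← R1 / (5).
R3 ← R3 + 6·R1.
R4 ← R4 + 1·R1.
R2 ← R2 / (4).
R1 ← R1 + 1/5·R2.
R3 ← R3 − 9/5·R2.
R4 ← R4 + 6/5·R2.
R3 ← R3 / (-173/20).
R1 ← R1 + 3/20·R3.
R2 ← R2 − 5/4·R3.
R4 ← R4 + 9/10·R3.
R4 ← R4 / (-729/173).
R1 ← R1 − 138/173·R4.
R2 ← R2 − 61/173·R4.
R3 ← R3 + 118/173·R4.
Reading off the reduced rows gives u = 5, v = -4, w = 6, s = 0.

u = 5, v = -4, w = 6, s = 0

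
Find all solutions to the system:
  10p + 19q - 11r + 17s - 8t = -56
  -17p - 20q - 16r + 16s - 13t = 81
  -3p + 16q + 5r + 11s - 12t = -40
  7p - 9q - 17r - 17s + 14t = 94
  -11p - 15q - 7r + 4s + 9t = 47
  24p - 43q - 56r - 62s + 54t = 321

Row-reduce:
R1 ← R1 / (10).
R2 ← R2 + 17·R1.
R3 ← R3 + 3·R1.
R4 ← R4 − 7·R1.
R5 ← R5 + 11·R1.
R6 ← R6 − 24·R1.
R2 ← R2 / (123/10).
R1 ← R1 − 19/10·R2.
R3 ← R3 − 217/10·R2.
R4 ← R4 + 223/10·R2.
R5 ← R5 − 59/10·R2.
R6 ← R6 + 443/5·R2.
R3 ← R3 / (7739/123).
R1 ← R1 − 524/123·R3.
R2 ← R2 + 347/123·R3.
R4 ← R4 + 8882/123·R3.
R5 ← R5 + 302/123·R3.
R6 ← R6 + 34385/123·R3.
R4 ← R4 / (-154248/7739).
R1 ← R1 + 7448/7739·R4.
R2 ← R2 − 6350/7739·R4.
R3 ← R3 + 7763/7739·R4.
R5 ← R5 + 10063/7739·R4.
R6 ← R6 + 462744/7739·R4.
R5 ← R5 / (2107135/154248).
R1 ← R1 − 13228/19281·R5.
R2 ← R2 + 26659/77124·R5.
R3 ← R3 − 12155/154248·R5.
R4 ← R4 + 67381/154248·R5.
Row 6 reduces to 0 = -1, a contradiction. The system is inconsistent.

no solution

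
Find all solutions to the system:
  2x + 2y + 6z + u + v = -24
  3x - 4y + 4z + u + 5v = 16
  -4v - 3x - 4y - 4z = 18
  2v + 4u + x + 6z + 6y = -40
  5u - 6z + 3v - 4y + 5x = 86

x = 6, y = -4, z = -5, u = 2, v = 0

Row-reduce the augmented matrix:
R1 ← R1 / (2).
R2 ← R2 − 3·R1.
R3 ← R3 + 3·R1.
R4 ← R4 − 1·R1.
R5 ← R5 − 5·R1.
R2 ← R2 / (-7).
R1 ← R1 − 1·R2.
R3 ← R3 + 1·R2.
R4 ← R4 − 5·R2.
R5 ← R5 + 9·R2.
R3 ← R3 / (40/7).
R1 ← R1 − 16/7·R3.
R2 ← R2 − 5/7·R3.
R4 ← R4 + 4/7·R3.
R5 ← R5 + 102/7·R3.
R4 ← R4 / (33/10).
R1 ← R1 + 1/5·R4.
R2 ← R2 + 1/8·R4.
R3 ← R3 − 11/40·R4.
R5 ← R5 − 143/20·R4.
R5 ← R5 / (-59/3).
R1 ← R1 − 80/33·R5.
R2 ← R2 − 1/66·R5.
R3 ← R3 + 5/6·R5.
R4 ← R4 − 37/33·R5.
Reading off the reduced rows gives x = 6, y = -4, z = -5, u = 2, v = 0.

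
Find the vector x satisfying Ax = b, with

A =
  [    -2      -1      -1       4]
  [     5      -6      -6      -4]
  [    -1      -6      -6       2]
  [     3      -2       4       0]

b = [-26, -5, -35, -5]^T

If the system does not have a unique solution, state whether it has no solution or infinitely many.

Row-reduce the augmented matrix:
R1 ← R1 / (-2).
R2 ← R2 − 5·R1.
R3 ← R3 + 1·R1.
R4 ← R4 − 3·R1.
R2 ← R2 / (-17/2).
R1 ← R1 − 1/2·R2.
R3 ← R3 + 11/2·R2.
R4 ← R4 + 7/2·R2.
Swap R3 and R4.
R3 ← R3 / (6).
R2 ← R2 − 1·R3.
R4 ← R4 / (-66/17).
R1 ← R1 + 28/17·R4.
R2 ← R2 + 22/17·R4.
R3 ← R3 − 10/17·R4.
Reading off the reduced rows gives x_1 = -1, x_2 = 3, x_3 = 1, x_4 = -6.

x_1 = -1, x_2 = 3, x_3 = 1, x_4 = -6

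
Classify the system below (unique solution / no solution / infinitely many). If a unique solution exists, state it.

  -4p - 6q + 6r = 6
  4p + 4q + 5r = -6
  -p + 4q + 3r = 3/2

p = -3/2, q = 0, r = 0

Row-reduce the augmented matrix:
R1 ← R1 / (-4).
R2 ← R2 − 4·R1.
R3 ← R3 + 1·R1.
R2 ← R2 / (-2).
R1 ← R1 − 3/2·R2.
R3 ← R3 − 11/2·R2.
R3 ← R3 / (127/4).
R1 ← R1 − 27/4·R3.
R2 ← R2 + 11/2·R3.
Reading off the reduced rows gives p = -3/2, q = 0, r = 0.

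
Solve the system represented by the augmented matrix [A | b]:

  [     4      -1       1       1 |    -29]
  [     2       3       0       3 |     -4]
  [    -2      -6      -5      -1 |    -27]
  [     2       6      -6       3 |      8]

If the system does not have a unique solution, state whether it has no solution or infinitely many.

x_1 = -5, x_2 = 6, x_3 = 1, x_4 = -4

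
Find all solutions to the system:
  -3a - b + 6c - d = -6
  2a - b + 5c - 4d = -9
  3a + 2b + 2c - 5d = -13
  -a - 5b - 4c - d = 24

a = -1, b = -3, c = -2, d = 0

Row-reduce the augmented matrix:
R1 ← R1 / (-3).
R2 ← R2 − 2·R1.
R3 ← R3 − 3·R1.
R4 ← R4 + 1·R1.
R2 ← R2 / (-5/3).
R1 ← R1 − 1/3·R2.
R3 ← R3 − 1·R2.
R4 ← R4 + 14/3·R2.
R3 ← R3 / (67/5).
R1 ← R1 + 1/5·R3.
R2 ← R2 + 27/5·R3.
R4 ← R4 + 156/5·R3.
R4 ← R4 / (-542/67).
R1 ← R1 + 49/67·R4.
R2 ← R2 + 50/67·R4.
R3 ← R3 + 44/67·R4.
Reading off the reduced rows gives a = -1, b = -3, c = -2, d = 0.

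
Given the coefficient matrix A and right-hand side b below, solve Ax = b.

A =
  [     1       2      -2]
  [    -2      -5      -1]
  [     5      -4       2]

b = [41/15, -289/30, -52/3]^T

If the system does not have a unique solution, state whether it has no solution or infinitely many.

x_1 = -8/5, x_2 = 5/2, x_3 = 1/3

Row-reduce the augmented matrix:
R2 ← R2 + 2·R1.
R3 ← R3 − 5·R1.
R2 ← R2 / (-1).
R1 ← R1 − 2·R2.
R3 ← R3 + 14·R2.
R3 ← R3 / (82).
R1 ← R1 + 12·R3.
R2 ← R2 − 5·R3.
Reading off the reduced rows gives x_1 = -8/5, x_2 = 5/2, x_3 = 1/3.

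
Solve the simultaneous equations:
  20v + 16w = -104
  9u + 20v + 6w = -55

infinitely many solutions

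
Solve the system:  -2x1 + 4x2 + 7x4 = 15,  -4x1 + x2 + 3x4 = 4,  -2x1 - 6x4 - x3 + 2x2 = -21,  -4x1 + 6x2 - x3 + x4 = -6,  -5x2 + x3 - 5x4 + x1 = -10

x1 = 1, x2 = -1, x3 = -1, x4 = 3

Row-reduce the augmented matrix:
R1 ← R1 / (-2).
R2 ← R2 + 4·R1.
R3 ← R3 + 2·R1.
R4 ← R4 + 4·R1.
R5 ← R5 − 1·R1.
R2 ← R2 / (-7).
R1 ← R1 + 2·R2.
R3 ← R3 + 2·R2.
R4 ← R4 + 2·R2.
R5 ← R5 + 3·R2.
R3 ← R3 / (-1).
R4 ← R4 + 1·R3.
R5 ← R5 − 1·R3.
Swap R4 and R5.
R4 ← R4 / (-93/14).
R1 ← R1 + 5/14·R4.
R2 ← R2 − 11/7·R4.
R3 ← R3 − 69/7·R4.
R5 reduces to 0 = 0, so the extra equation is consistent.
Reading off the reduced rows gives x1 = 1, x2 = -1, x3 = -1, x4 = 3.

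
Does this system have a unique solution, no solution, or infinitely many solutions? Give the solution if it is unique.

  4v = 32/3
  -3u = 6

Row-reduce the augmented matrix:
Swap R1 and R2.
R1 ← R1 / (-3).
R2 ← R2 / (4).
Reading off the reduced rows gives u = -2, v = 8/3.

u = -2, v = 8/3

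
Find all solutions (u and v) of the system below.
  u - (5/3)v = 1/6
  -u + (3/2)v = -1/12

From equation 1: u = 1/6 + 5/3·v.
Substitute into equation 2 and solve: v = -1/2.
Then u = -2/3.

u = -2/3, v = -1/2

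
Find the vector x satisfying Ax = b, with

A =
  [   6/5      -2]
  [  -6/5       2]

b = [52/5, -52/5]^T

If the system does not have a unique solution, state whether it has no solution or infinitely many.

infinitely many solutions

Row-reduce:
R1 ← R1 / (6/5).
R2 ← R2 + 6/5·R1.
Rank is 1 with 2 unknowns, leaving x_2 free.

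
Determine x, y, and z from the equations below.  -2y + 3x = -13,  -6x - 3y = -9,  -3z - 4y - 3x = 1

Row-reduce the augmented matrix:
R1 ← R1 / (3).
R2 ← R2 + 6·R1.
R3 ← R3 + 3·R1.
R2 ← R2 / (-7).
R1 ← R1 + 2/3·R2.
R3 ← R3 + 6·R2.
R3 ← R3 / (-3).
Reading off the reduced rows gives x = -1, y = 5, z = -6.

x = -1, y = 5, z = -6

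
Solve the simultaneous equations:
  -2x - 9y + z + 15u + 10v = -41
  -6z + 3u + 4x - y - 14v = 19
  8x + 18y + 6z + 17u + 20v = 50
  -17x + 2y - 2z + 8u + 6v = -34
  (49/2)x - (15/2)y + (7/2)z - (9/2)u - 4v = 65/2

Row-reduce:
R1 ← R1 / (-2).
R2 ← R2 − 4·R1.
R3 ← R3 − 8·R1.
R4 ← R4 + 17·R1.
R5 ← R5 − 49/2·R1.
R2 ← R2 / (-19).
R1 ← R1 − 9/2·R2.
R3 ← R3 + 18·R2.
R4 ← R4 − 157/2·R2.
R5 ← R5 + 471/4·R2.
R3 ← R3 / (262/19).
R1 ← R1 + 55/38·R3.
R2 ← R2 − 4/19·R3.
R4 ← R4 + 1027/38·R3.
R5 ← R5 − 3081/76·R3.
R4 ← R4 / (55797/524).
R1 ← R1 − 2681/524·R4.
R2 ← R2 + 319/131·R4.
R3 ← R3 − 869/262·R4.
R5 ← R5 + 167391/1048·R4.
Row 5 reduces to 0 = 2, a contradiction. The system is inconsistent.

no solution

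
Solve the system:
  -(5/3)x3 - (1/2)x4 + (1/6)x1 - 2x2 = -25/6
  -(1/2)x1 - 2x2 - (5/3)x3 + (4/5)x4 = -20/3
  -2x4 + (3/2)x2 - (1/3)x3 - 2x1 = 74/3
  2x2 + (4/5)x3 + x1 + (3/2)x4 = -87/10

x1 = -6, x2 = 2, x3 = 1, x4 = -5

Row-reduce the augmented matrix:
R1 ← R1 / (1/6).
R2 ← R2 + 1/2·R1.
R3 ← R3 + 2·R1.
R4 ← R4 − 1·R1.
R2 ← R2 / (-8).
R1 ← R1 + 12·R2.
R3 ← R3 + 45/2·R2.
R4 ← R4 − 14·R2.
R3 ← R3 / (-19/12).
R2 ← R2 − 5/6·R3.
R4 ← R4 + 13/15·R3.
R4 ← R4 / (2499/380).
R1 ← R1 + 39/20·R4.
R2 ← R2 + 1173/380·R4.
R3 ← R3 − 579/152·R4.
Reading off the reduced rows gives x1 = -6, x2 = 2, x3 = 1, x4 = -5.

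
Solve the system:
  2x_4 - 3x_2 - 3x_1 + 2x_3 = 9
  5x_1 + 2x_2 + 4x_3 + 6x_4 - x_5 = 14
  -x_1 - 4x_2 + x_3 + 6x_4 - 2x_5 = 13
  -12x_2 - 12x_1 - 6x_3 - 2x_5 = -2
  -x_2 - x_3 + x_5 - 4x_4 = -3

infinitely many solutions

Row-reduce:
R1 ← R1 / (-3).
R2 ← R2 − 5·R1.
R3 ← R3 + 1·R1.
R4 ← R4 + 12·R1.
R2 ← R2 / (-3).
R1 ← R1 − 1·R2.
R3 ← R3 + 3·R2.
R5 ← R5 + 1·R2.
R3 ← R3 / (-7).
R1 ← R1 − 16/9·R3.
R2 ← R2 + 22/9·R3.
R4 ← R4 + 14·R3.
R5 ← R5 + 31/9·R3.
Swap R4 and R5.
R4 ← R4 / (-36/7).
R1 ← R1 − 10/7·R4.
R2 ← R2 + 12/7·R4.
R3 ← R3 − 4/7·R4.
Rank is 4 with 5 unknowns, leaving x_5 free.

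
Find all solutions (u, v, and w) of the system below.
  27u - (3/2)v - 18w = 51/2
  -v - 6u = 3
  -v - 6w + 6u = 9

Row-reduce:
R1 ← R1 / (27).
R2 ← R2 + 6·R1.
R3 ← R3 − 6·R1.
R2 ← R2 / (-4/3).
R1 ← R1 + 1/18·R2.
R3 ← R3 + 2/3·R2.
Row 3 reduces to 0 = -1, a contradiction. The system is inconsistent.

no solution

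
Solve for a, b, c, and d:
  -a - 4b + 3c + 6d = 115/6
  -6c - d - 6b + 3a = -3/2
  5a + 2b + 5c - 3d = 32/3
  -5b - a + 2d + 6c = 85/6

a = 7/3, b = -1/2, c = 3/2, d = 5/2

Row-reduce the augmented matrix:
R1 ← R1 / (-1).
R2 ← R2 − 3·R1.
R3 ← R3 − 5·R1.
R4 ← R4 + 1·R1.
R2 ← R2 / (-18).
R1 ← R1 − 4·R2.
R3 ← R3 + 18·R2.
R4 ← R4 + 1·R2.
R3 ← R3 / (17).
R1 ← R1 + 7/3·R3.
R2 ← R2 + 1/6·R3.
R4 ← R4 − 17/6·R3.
R4 ← R4 / (-119/18).
R1 ← R1 + 130/153·R4.
R2 ← R2 + 259/306·R4.
R3 ← R3 − 10/17·R4.
Reading off the reduced rows gives a = 7/3, b = -1/2, c = 3/2, d = 5/2.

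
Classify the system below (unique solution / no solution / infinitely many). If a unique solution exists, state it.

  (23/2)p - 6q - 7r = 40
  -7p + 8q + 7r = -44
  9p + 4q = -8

Row-reduce:
R1 ← R1 / (23/2).
R2 ← R2 + 7·R1.
R3 ← R3 − 9·R1.
R2 ← R2 / (100/23).
R1 ← R1 + 12/23·R2.
R3 ← R3 − 200/23·R2.
Rank is 2 with 3 unknowns, leaving r free.

infinitely many solutions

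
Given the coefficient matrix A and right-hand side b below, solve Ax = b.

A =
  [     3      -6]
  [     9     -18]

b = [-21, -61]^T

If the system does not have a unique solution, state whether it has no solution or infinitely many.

Row-reduce:
R1 ← R1 / (3).
R2 ← R2 − 9·R1.
Row 2 reduces to 0 = 2, a contradiction. The system is inconsistent.

no solution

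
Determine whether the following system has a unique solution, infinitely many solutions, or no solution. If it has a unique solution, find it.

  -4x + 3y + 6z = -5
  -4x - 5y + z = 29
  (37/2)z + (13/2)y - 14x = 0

no solution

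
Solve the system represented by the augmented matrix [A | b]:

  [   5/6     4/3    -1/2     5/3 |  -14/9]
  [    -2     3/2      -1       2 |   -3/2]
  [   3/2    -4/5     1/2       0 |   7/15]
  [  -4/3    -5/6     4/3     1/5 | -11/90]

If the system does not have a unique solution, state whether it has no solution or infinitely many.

x_1 = 0, x_2 = -1, x_3 = -2/3, x_4 = -1/3

Row-reduce the augmented matrix:
R1 ← R1 / (5/6).
R2 ← R2 + 2·R1.
R3 ← R3 − 3/2·R1.
R4 ← R4 + 4/3·R1.
R2 ← R2 / (47/10).
R1 ← R1 − 8/5·R2.
R3 ← R3 + 16/5·R2.
R4 ← R4 − 13/10·R2.
R3 ← R3 / (-23/235).
R1 ← R1 − 7/47·R3.
R2 ← R2 + 22/47·R3.
R4 ← R4 − 161/141·R3.
R4 ← R4 / (208/15).
R1 ← R1 − 37/23·R4.
R2 ← R2 + 90/23·R4.
R3 ← R3 + 255/23·R4.
Reading off the reduced rows gives x_1 = 0, x_2 = -1, x_3 = -2/3, x_4 = -1/3.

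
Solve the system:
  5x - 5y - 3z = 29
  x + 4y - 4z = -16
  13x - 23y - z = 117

no solution

Row-reduce:
R1 ← R1 / (5).
R2 ← R2 − 1·R1.
R3 ← R3 − 13·R1.
R2 ← R2 / (5).
R1 ← R1 + 1·R2.
R3 ← R3 + 10·R2.
Row 3 reduces to 0 = -2, a contradiction. The system is inconsistent.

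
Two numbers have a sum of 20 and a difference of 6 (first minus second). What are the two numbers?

Let x = first number, y = second number.
  x + y = 20
  x - y = 6
Row-reduce the augmented matrix:
R2 ← R2 − 1·R1.
R2 ← R2 / (-2).
R1 ← R1 − 1·R2.
Reading off the reduced rows gives x = 13, y = 7.

first number: 13, second number: 7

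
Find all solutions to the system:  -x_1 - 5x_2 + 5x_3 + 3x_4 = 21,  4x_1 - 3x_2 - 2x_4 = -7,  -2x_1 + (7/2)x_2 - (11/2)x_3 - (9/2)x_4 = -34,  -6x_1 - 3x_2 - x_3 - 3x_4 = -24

no solution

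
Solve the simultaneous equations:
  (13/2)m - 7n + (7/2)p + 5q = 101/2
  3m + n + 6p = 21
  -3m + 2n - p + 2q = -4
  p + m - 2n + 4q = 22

Row-reduce:
R1 ← R1 / (13/2).
R2 ← R2 − 3·R1.
R3 ← R3 + 3·R1.
R4 ← R4 − 1·R1.
R2 ← R2 / (55/13).
R1 ← R1 + 14/13·R2.
R3 ← R3 + 16/13·R2.
R4 ← R4 + 12/13·R2.
R3 ← R3 / (104/55).
R1 ← R1 − 91/55·R3.
R2 ← R2 − 57/55·R3.
R4 ← R4 − 78/55·R3.
Row 4 reduces to 0 = -1/4, a contradiction. The system is inconsistent.

no solution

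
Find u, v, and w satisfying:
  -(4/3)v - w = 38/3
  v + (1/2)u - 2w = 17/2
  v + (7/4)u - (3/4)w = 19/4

Row-reduce the augmented matrix:
Swap R1 and R2.
R1 ← R1 / (1/2).
R3 ← R3 − 7/4·R1.
R2 ← R2 / (-4/3).
R1 ← R1 − 2·R2.
R3 ← R3 + 5/2·R2.
R3 ← R3 / (65/8).
R1 ← R1 + 11/2·R3.
R2 ← R2 − 3/4·R3.
Reading off the reduced rows gives u = 3, v = -5, w = -6.

u = 3, v = -5, w = -6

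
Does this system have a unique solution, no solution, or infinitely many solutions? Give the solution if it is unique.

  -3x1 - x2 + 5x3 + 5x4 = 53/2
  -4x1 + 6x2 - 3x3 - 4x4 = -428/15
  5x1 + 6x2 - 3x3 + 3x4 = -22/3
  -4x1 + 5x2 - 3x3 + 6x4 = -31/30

Row-reduce the augmented matrix:
R1 ← R1 / (-3).
R2 ← R2 + 4·R1.
R3 ← R3 − 5·R1.
R4 ← R4 + 4·R1.
R2 ← R2 / (22/3).
R1 ← R1 − 1/3·R2.
R3 ← R3 − 13/3·R2.
R4 ← R4 − 19/3·R2.
R3 ← R3 / (243/22).
R1 ← R1 + 27/22·R3.
R2 ← R2 + 29/22·R3.
R4 ← R4 + 29/22·R3.
R4 ← R4 / (2588/243).
R1 ← R1 − 7/9·R4.
R2 ← R2 − 158/243·R4.
R3 ← R3 − 388/243·R4.
Reading off the reduced rows gives x1 = 1/3, x2 = -3/2, x3 = 13/5, x4 = 13/5.

x1 = 1/3, x2 = -3/2, x3 = 13/5, x4 = 13/5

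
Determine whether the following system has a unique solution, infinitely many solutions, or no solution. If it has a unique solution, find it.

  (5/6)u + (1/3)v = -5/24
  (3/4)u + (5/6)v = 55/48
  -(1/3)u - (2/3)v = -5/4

u = -5/4, v = 5/2

Row-reduce the augmented matrix:
R1 ← R1 / (5/6).
R2 ← R2 − 3/4·R1.
R3 ← R3 + 1/3·R1.
R2 ← R2 / (8/15).
R1 ← R1 − 2/5·R2.
R3 ← R3 + 8/15·R2.
R3 reduces to 0 = 0, so the extra equation is consistent.
Reading off the reduced rows gives u = -5/4, v = 5/2.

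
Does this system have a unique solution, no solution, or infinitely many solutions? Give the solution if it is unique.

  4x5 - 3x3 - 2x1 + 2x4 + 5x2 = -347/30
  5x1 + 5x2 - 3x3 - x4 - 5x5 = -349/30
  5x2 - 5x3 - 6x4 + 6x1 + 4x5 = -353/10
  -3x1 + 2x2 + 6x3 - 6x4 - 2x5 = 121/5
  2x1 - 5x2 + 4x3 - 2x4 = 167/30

Row-reduce the augmented matrix:
R1 ← R1 / (-2).
R2 ← R2 − 5·R1.
R3 ← R3 − 6·R1.
R4 ← R4 + 3·R1.
R5 ← R5 − 2·R1.
R2 ← R2 / (35/2).
R1 ← R1 + 5/2·R2.
R3 ← R3 − 20·R2.
R4 ← R4 + 11/2·R2.
R3 ← R3 / (-2).
R2 ← R2 + 3/5·R3.
R4 ← R4 − 36/5·R3.
R5 ← R5 − 1·R3.
R4 ← R4 / (-121/5).
R1 ← R1 + 3/7·R4.
R2 ← R2 − 8/5·R4.
R3 ← R3 − 16/7·R4.
R5 ← R5 + 16/7·R4.
R5 ← R5 / (5296/847).
R1 ← R1 + 1548/847·R5.
R2 ← R2 + 94/121·R5.
R3 ← R3 + 1908/847·R5.
R4 ← R4 + 153/121·R5.
Reading off the reduced rows gives x1 = -8/3, x2 = -1/2, x3 = 2, x4 = -1/5, x5 = -2.

x1 = -8/3, x2 = -1/2, x3 = 2, x4 = -1/5, x5 = -2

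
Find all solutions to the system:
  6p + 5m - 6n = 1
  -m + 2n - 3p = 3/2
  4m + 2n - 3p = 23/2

m = 2, n = 1, p = -1/2

Row-reduce the augmented matrix:
R1 ← R1 / (5).
R2 ← R2 + 1·R1.
R3 ← R3 − 4·R1.
R2 ← R2 / (4/5).
R1 ← R1 + 6/5·R2.
R3 ← R3 − 34/5·R2.
R3 ← R3 / (15/2).
R1 ← R1 + 3/2·R3.
R2 ← R2 + 9/4·R3.
Reading off the reduced rows gives m = 2, n = 1, p = -1/2.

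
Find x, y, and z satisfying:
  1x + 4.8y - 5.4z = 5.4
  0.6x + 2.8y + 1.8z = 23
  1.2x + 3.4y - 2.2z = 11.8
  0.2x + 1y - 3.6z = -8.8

Row-reduce the augmented matrix:
R2 ← R2 − 3/5·R1.
R3 ← R3 − 6/5·R1.
R4 ← R4 − 1/5·R1.
R2 ← R2 / (-2/25).
R1 ← R1 − 24/5·R2.
R3 ← R3 + 59/25·R2.
R4 ← R4 − 1/25·R2.
R3 ← R3 / (-722/5).
R1 ← R1 − 297·R3.
R2 ← R2 + 63·R3.
R4 reduces to 0 = 0, so the extra equation is consistent.
Reading off the reduced rows gives x = 3, y = 5, z = 4.

x = 3, y = 5, z = 4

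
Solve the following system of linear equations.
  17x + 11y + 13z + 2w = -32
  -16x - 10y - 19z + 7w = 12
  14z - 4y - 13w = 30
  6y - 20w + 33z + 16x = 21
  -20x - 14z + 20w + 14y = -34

no solution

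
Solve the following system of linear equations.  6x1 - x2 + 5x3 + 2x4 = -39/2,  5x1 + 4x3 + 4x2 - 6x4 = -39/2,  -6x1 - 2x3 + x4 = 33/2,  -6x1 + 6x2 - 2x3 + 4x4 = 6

x1 = -5/2, x2 = -3/2, x3 = -1, x4 = -1/2

Row-reduce the augmented matrix:
R1 ← R1 / (6).
R2 ← R2 − 5·R1.
R3 ← R3 + 6·R1.
R4 ← R4 + 6·R1.
R2 ← R2 / (29/6).
R1 ← R1 + 1/6·R2.
R3 ← R3 + 1·R2.
R4 ← R4 − 5·R2.
R3 ← R3 / (86/29).
R1 ← R1 − 24/29·R3.
R2 ← R2 + 1/29·R3.
R4 ← R4 − 92/29·R3.
R4 ← R4 / (534/43).
R1 ← R1 + 14/43·R4.
R2 ← R2 + 135/86·R4.
R3 ← R3 − 41/86·R4.
Reading off the reduced rows gives x1 = -5/2, x2 = -3/2, x3 = -1, x4 = -1/2.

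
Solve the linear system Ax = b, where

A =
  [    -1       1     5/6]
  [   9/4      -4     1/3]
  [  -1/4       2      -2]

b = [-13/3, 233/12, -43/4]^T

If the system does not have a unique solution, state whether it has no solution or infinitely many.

Row-reduce:
R1 ← R1 / (-1).
R2 ← R2 − 9/4·R1.
R3 ← R3 + 1/4·R1.
R2 ← R2 / (-7/4).
R1 ← R1 + 1·R2.
R3 ← R3 − 7/4·R2.
Rank is 2 with 3 unknowns, leaving x_3 free.

infinitely many solutions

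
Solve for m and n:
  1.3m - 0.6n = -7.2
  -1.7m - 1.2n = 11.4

Row-reduce the augmented matrix:
R1 ← R1 / (13/10).
R2 ← R2 + 17/10·R1.
R2 ← R2 / (-129/65).
R1 ← R1 + 6/13·R2.
Reading off the reduced rows gives m = -6, n = -1.

m = -6, n = -1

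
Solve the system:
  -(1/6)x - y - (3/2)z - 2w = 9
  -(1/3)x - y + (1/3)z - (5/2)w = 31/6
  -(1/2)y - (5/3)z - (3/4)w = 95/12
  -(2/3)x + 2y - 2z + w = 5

no solution

Row-reduce:
R1 ← R1 / (-1/6).
R2 ← R2 + 1/3·R1.
R4 ← R4 + 2/3·R1.
R1 ← R1 − 6·R2.
R3 ← R3 + 1/2·R2.
R4 ← R4 − 6·R2.
Swap R3 and R4.
R3 ← R3 / (-16).
R1 ← R1 + 11·R3.
R2 ← R2 − 10/3·R3.
Row 4 reduces to 0 = 3/2, a contradiction. The system is inconsistent.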